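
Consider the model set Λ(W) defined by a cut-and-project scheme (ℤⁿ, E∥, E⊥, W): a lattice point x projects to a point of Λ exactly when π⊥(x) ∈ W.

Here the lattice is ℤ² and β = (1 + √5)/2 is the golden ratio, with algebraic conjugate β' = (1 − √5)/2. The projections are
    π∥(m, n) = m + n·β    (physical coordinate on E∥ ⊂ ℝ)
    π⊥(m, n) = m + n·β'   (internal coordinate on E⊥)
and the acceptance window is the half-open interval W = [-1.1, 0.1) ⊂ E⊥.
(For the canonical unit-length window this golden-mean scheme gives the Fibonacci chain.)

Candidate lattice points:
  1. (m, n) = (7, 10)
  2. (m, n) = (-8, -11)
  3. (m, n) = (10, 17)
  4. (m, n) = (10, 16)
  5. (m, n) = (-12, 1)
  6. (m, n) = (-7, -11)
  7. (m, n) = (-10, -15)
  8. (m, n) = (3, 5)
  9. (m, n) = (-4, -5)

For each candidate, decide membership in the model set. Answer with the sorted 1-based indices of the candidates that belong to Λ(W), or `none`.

Numerically β ≈ 1.6180 and β' = −1/β ≈ -0.6180.
#1 (7,10): internal coord 7 + (10)·β' = +0.8197; +0.8197 ∉ [-1.1, 0.1) → out
#2 (-8,-11): internal coord -8 + (-11)·β' = -1.2016; -1.2016 ∉ [-1.1, 0.1) → out
#3 (10,17): internal coord 10 + (17)·β' = -0.5066; -0.5066 ∈ [-1.1, 0.1) → IN Λ
#4 (10,16): internal coord 10 + (16)·β' = +0.1115; +0.1115 ∉ [-1.1, 0.1) → out
#5 (-12,1): internal coord -12 + (1)·β' = -12.6180; -12.6180 ∉ [-1.1, 0.1) → out
#6 (-7,-11): internal coord -7 + (-11)·β' = -0.2016; -0.2016 ∈ [-1.1, 0.1) → IN Λ
#7 (-10,-15): internal coord -10 + (-15)·β' = -0.7295; -0.7295 ∈ [-1.1, 0.1) → IN Λ
#8 (3,5): internal coord 3 + (5)·β' = -0.0902; -0.0902 ∈ [-1.1, 0.1) → IN Λ
#9 (-4,-5): internal coord -4 + (-5)·β' = -0.9098; -0.9098 ∈ [-1.1, 0.1) → IN Λ

3, 6, 7, 8, 9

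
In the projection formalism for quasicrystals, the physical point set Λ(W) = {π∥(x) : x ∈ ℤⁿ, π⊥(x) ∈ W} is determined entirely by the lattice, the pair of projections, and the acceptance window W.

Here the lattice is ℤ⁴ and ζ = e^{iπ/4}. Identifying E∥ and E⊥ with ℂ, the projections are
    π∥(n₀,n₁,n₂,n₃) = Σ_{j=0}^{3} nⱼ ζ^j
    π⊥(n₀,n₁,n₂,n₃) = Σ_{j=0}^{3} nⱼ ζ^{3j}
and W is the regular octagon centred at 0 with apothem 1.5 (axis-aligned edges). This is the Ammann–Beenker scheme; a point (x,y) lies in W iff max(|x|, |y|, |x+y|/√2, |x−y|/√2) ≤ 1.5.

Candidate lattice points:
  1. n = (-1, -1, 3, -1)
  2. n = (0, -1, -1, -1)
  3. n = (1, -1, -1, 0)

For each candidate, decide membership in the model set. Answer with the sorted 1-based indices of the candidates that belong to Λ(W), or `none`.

π⊥(n) = n₀ + n₁ζ³ + n₂ζ⁶ + n₃ζ⁹ where ζ = e^{iπ/4}.
candidate 1: n = (-1, -1, 3, -1) → π⊥ ≈ (-1.000000, -4.414214); max(|x|,|y|,|x±y|/√2) = 4.414214 > 1.5 ⇒ ∉ W
candidate 2: n = (0, -1, -1, -1) → π⊥ ≈ (+0.000000, -0.414214); max(|x|,|y|,|x±y|/√2) = 0.414214 ≤ 1.5 ⇒ ∈ W
candidate 3: n = (1, -1, -1, 0) → π⊥ ≈ (+1.707107, +0.292893); max(|x|,|y|,|x±y|/√2) = 1.707107 > 1.5 ⇒ ∉ W

2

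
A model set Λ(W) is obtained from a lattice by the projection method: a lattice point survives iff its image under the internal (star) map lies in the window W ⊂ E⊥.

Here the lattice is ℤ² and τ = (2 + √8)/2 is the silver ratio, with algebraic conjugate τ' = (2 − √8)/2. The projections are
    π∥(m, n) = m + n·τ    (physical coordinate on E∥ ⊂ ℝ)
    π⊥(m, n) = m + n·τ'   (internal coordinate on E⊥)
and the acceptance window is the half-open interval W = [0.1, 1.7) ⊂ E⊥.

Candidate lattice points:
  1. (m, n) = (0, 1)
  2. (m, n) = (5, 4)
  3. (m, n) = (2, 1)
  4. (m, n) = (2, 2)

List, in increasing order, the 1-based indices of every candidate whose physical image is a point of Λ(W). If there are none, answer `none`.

3, 4

Numerically τ ≈ 2.41421 and τ' = −1/τ ≈ -0.41421.
[1] lift (0,1): star map gives -0.41421; window check 0.1 ≤ -0.41421 < 1.7 is false → out
[2] lift (5,4): star map gives 3.34315; window check 0.1 ≤ 3.34315 < 1.7 is false → out
[3] lift (2,1): star map gives 1.58579; window check 0.1 ≤ 1.58579 < 1.7 is true → IN Λ
[4] lift (2,2): star map gives 1.17157; window check 0.1 ≤ 1.17157 < 1.7 is true → IN Λ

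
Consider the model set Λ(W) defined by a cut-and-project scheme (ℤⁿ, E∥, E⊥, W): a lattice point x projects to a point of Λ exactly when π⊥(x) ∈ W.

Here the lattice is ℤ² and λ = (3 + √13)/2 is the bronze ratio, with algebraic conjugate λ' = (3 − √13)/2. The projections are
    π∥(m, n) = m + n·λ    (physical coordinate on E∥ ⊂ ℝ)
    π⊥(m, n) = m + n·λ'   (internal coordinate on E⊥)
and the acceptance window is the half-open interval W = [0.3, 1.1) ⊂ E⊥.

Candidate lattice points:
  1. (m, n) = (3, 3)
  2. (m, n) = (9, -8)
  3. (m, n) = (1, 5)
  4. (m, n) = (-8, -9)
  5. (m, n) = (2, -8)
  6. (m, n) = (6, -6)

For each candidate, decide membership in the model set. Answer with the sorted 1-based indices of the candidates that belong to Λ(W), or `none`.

Compute λ' = (3−√13)/2 = -0.302776, so π⊥(m,n) = m -0.302776·n.
[1] lift (3,3): star map gives 2.091673; window check 0.3 ≤ 2.091673 < 1.1 is false → out
[2] lift (9,-8): star map gives 11.422205; window check 0.3 ≤ 11.422205 < 1.1 is false → out
[3] lift (1,5): star map gives -0.513878; window check 0.3 ≤ -0.513878 < 1.1 is false → out
[4] lift (-8,-9): star map gives -5.275019; window check 0.3 ≤ -5.275019 < 1.1 is false → out
[5] lift (2,-8): star map gives 4.422205; window check 0.3 ≤ 4.422205 < 1.1 is false → out
[6] lift (6,-6): star map gives 7.816654; window check 0.3 ≤ 7.816654 < 1.1 is false → out

none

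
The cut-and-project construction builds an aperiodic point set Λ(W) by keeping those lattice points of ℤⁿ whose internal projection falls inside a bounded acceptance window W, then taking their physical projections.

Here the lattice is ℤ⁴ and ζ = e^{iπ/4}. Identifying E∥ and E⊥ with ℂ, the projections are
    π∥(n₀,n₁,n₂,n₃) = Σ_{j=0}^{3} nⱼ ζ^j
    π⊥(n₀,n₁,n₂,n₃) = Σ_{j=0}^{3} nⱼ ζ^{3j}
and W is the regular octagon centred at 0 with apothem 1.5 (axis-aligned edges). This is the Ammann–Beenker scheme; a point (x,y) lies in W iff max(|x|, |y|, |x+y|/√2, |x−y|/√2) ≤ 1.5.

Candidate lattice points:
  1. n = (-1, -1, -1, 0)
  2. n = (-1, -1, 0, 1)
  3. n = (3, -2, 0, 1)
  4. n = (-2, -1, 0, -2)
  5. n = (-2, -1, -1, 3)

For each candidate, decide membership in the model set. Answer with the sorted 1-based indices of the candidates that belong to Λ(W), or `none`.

π⊥(n) = n₀ + n₁ζ³ + n₂ζ⁶ + n₃ζ⁹ where ζ = e^{iπ/4}.
#1 (-1, -1, -1, 0): internal (-0.292893, 0.292893); octagon support 0.414214 vs apothem 1.5 → ∈ W
#2 (-1, -1, 0, 1): internal (0.414214, 0.000000); octagon support 0.414214 vs apothem 1.5 → ∈ W
#3 (3, -2, 0, 1): internal (5.121320, -0.707107); octagon support 5.121320 vs apothem 1.5 → ∉ W
#4 (-2, -1, 0, -2): internal (-2.707107, -2.121320); octagon support 3.414214 vs apothem 1.5 → ∉ W
#5 (-2, -1, -1, 3): internal (0.828427, 2.414214); octagon support 2.414214 vs apothem 1.5 → ∉ W

1, 2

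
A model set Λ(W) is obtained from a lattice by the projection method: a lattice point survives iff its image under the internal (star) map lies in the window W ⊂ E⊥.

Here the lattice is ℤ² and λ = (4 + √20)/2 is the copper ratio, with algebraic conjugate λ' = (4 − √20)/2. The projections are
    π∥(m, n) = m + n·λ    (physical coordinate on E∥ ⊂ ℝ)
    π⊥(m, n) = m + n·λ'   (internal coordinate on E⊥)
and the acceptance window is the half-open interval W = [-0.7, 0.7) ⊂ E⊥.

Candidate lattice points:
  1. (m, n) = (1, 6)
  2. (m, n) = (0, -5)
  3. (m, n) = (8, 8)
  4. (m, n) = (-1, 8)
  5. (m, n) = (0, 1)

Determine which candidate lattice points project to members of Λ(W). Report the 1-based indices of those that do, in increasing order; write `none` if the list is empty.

1, 5

Numerically λ ≈ 4.236068 and λ' = −1/λ ≈ -0.236068.
#1 (1,6): internal coord 1 + (6)·λ' = -0.416408; -0.416408 ∈ [-0.7, 0.7) → IN Λ
#2 (0,-5): internal coord 0 + (-5)·λ' = +1.180340; +1.180340 ∉ [-0.7, 0.7) → out
#3 (8,8): internal coord 8 + (8)·λ' = +6.111456; +6.111456 ∉ [-0.7, 0.7) → out
#4 (-1,8): internal coord -1 + (8)·λ' = -2.888544; -2.888544 ∉ [-0.7, 0.7) → out
#5 (0,1): internal coord 0 + (1)·λ' = -0.236068; -0.236068 ∈ [-0.7, 0.7) → IN Λ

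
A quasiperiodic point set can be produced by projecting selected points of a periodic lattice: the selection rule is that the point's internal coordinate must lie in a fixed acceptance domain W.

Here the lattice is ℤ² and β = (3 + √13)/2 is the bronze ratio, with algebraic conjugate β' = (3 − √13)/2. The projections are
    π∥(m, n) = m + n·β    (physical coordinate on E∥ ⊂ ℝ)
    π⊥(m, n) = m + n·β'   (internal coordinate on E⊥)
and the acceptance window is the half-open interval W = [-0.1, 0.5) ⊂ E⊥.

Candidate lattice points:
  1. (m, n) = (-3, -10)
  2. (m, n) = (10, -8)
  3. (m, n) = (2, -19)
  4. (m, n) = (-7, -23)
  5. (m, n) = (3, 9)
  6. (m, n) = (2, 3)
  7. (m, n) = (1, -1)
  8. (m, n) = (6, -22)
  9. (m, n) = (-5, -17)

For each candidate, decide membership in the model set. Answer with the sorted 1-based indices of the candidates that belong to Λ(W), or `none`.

Compute β' = (3−√13)/2 = -0.302776, so π⊥(m,n) = m -0.302776·n.
#1 (-3,-10): internal coord -3 + (-10)·β' = +0.027756; +0.027756 ∈ [-0.1, 0.5) → IN Λ
#2 (10,-8): internal coord 10 + (-8)·β' = +12.422205; +12.422205 ∉ [-0.1, 0.5) → out
#3 (2,-19): internal coord 2 + (-19)·β' = +7.752737; +7.752737 ∉ [-0.1, 0.5) → out
#4 (-7,-23): internal coord -7 + (-23)·β' = -0.036160; -0.036160 ∈ [-0.1, 0.5) → IN Λ
#5 (3,9): internal coord 3 + (9)·β' = +0.275019; +0.275019 ∈ [-0.1, 0.5) → IN Λ
#6 (2,3): internal coord 2 + (3)·β' = +1.091673; +1.091673 ∉ [-0.1, 0.5) → out
#7 (1,-1): internal coord 1 + (-1)·β' = +1.302776; +1.302776 ∉ [-0.1, 0.5) → out
#8 (6,-22): internal coord 6 + (-22)·β' = +12.661064; +12.661064 ∉ [-0.1, 0.5) → out
#9 (-5,-17): internal coord -5 + (-17)·β' = +0.147186; +0.147186 ∈ [-0.1, 0.5) → IN Λ

1, 4, 5, 9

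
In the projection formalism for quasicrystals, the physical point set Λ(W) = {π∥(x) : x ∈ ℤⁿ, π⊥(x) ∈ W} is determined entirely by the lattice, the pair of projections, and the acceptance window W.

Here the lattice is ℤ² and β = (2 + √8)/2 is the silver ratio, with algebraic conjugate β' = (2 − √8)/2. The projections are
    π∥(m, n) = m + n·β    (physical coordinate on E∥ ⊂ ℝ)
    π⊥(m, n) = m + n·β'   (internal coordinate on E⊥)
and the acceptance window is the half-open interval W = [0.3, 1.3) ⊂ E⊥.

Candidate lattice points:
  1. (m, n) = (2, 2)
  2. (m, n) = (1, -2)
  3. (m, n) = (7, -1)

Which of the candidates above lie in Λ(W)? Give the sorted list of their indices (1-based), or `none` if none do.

1

Numerically β ≈ 2.4142 and β' = −1/β ≈ -0.4142.
[1] lift (2,2): star map gives 1.1716; window check 0.3 ≤ 1.1716 < 1.3 is true → IN Λ
[2] lift (1,-2): star map gives 1.8284; window check 0.3 ≤ 1.8284 < 1.3 is false → out
[3] lift (7,-1): star map gives 7.4142; window check 0.3 ≤ 7.4142 < 1.3 is false → out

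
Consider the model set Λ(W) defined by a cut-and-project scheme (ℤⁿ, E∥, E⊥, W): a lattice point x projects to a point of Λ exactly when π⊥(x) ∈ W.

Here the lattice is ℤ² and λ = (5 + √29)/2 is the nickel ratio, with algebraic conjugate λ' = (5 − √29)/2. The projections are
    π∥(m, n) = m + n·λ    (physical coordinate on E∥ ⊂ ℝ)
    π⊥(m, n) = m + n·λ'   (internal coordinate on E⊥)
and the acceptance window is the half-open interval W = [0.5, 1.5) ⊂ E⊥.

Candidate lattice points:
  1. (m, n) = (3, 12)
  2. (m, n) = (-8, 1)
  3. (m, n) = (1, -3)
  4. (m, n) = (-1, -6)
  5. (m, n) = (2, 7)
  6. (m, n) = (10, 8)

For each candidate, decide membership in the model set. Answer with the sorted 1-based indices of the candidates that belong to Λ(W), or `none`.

1, 5

λ' = (5−√29)/2 ≈ -0.19258.
candidate 1: (m,n)=(3,12) → π∥ = 3+12·λ ≈ 65.31099, π⊥ = 3+12·λ' ≈ 0.68901 ∈ [0.5, 1.5) ⇒ IN Λ
candidate 2: (m,n)=(-8,1) → π∥ = -8+1·λ ≈ -2.80742, π⊥ = -8+1·λ' ≈ -8.19258 ∉ [0.5, 1.5) ⇒ out
candidate 3: (m,n)=(1,-3) → π∥ = 1-3·λ ≈ -14.57775, π⊥ = 1-3·λ' ≈ 1.57775 ∉ [0.5, 1.5) ⇒ out
candidate 4: (m,n)=(-1,-6) → π∥ = -1-6·λ ≈ -32.15549, π⊥ = -1-6·λ' ≈ 0.15549 ∉ [0.5, 1.5) ⇒ out
candidate 5: (m,n)=(2,7) → π∥ = 2+7·λ ≈ 38.34808, π⊥ = 2+7·λ' ≈ 0.65192 ∈ [0.5, 1.5) ⇒ IN Λ
candidate 6: (m,n)=(10,8) → π∥ = 10+8·λ ≈ 51.54066, π⊥ = 10+8·λ' ≈ 8.45934 ∉ [0.5, 1.5) ⇒ out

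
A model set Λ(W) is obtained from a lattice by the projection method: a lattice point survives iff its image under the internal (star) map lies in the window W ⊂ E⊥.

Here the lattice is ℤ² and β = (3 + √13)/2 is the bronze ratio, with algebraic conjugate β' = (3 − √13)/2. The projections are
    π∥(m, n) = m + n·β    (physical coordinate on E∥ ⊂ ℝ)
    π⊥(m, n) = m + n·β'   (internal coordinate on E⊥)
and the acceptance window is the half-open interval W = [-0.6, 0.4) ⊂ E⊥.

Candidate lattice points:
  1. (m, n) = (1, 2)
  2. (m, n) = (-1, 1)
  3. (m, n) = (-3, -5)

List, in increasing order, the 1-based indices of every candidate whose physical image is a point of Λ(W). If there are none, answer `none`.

1

Numerically β ≈ 3.3028 and β' = −1/β ≈ -0.3028.
candidate 1: (m,n)=(1,2) → π∥ = 1+2·β ≈ 7.6056, π⊥ = 1+2·β' ≈ 0.3944 ∈ [-0.6, 0.4) ⇒ IN Λ
candidate 2: (m,n)=(-1,1) → π∥ = -1+1·β ≈ 2.3028, π⊥ = -1+1·β' ≈ -1.3028 ∉ [-0.6, 0.4) ⇒ out
candidate 3: (m,n)=(-3,-5) → π∥ = -3-5·β ≈ -19.5139, π⊥ = -3-5·β' ≈ -1.4861 ∉ [-0.6, 0.4) ⇒ out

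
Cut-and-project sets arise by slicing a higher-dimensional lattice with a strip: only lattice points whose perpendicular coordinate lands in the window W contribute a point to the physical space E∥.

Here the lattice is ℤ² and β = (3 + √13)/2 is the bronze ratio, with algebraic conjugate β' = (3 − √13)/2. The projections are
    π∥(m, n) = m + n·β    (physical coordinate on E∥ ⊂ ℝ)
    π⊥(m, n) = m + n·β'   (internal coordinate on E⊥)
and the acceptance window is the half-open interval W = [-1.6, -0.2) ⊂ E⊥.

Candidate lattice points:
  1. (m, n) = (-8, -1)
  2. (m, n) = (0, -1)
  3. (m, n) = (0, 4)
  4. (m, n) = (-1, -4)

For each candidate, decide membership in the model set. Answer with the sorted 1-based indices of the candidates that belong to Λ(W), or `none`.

β' = (3−√13)/2 ≈ -0.3028.
candidate 1: (m,n)=(-8,-1) → π∥ = -8-1·β ≈ -11.3028, π⊥ = -8-1·β' ≈ -7.6972 ∉ [-1.6, -0.2) ⇒ out
candidate 2: (m,n)=(0,-1) → π∥ = 0-1·β ≈ -3.3028, π⊥ = 0-1·β' ≈ 0.3028 ∉ [-1.6, -0.2) ⇒ out
candidate 3: (m,n)=(0,4) → π∥ = 0+4·β ≈ 13.2111, π⊥ = 0+4·β' ≈ -1.2111 ∈ [-1.6, -0.2) ⇒ IN Λ
candidate 4: (m,n)=(-1,-4) → π∥ = -1-4·β ≈ -14.2111, π⊥ = -1-4·β' ≈ 0.2111 ∉ [-1.6, -0.2) ⇒ out

3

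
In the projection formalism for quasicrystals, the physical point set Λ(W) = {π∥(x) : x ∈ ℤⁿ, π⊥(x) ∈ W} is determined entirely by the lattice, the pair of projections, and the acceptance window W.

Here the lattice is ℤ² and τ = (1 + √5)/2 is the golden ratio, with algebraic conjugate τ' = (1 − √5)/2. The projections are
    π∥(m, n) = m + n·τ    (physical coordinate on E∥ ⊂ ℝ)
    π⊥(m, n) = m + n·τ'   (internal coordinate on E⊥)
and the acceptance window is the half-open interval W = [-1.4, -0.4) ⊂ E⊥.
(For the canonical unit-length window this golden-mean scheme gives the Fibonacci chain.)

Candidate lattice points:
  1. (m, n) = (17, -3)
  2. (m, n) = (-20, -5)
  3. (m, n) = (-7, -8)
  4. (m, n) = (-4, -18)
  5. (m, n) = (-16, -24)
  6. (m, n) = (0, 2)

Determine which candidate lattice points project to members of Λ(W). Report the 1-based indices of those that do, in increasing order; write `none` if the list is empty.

Numerically τ ≈ 1.61803 and τ' = −1/τ ≈ -0.61803.
#1 (17,-3): internal coord 17 + (-3)·τ' = +18.85410; +18.85410 ∉ [-1.4, -0.4) → out
#2 (-20,-5): internal coord -20 + (-5)·τ' = -16.90983; -16.90983 ∉ [-1.4, -0.4) → out
#3 (-7,-8): internal coord -7 + (-8)·τ' = -2.05573; -2.05573 ∉ [-1.4, -0.4) → out
#4 (-4,-18): internal coord -4 + (-18)·τ' = +7.12461; +7.12461 ∉ [-1.4, -0.4) → out
#5 (-16,-24): internal coord -16 + (-24)·τ' = -1.16718; -1.16718 ∈ [-1.4, -0.4) → IN Λ
#6 (0,2): internal coord 0 + (2)·τ' = -1.23607; -1.23607 ∈ [-1.4, -0.4) → IN Λ

5, 6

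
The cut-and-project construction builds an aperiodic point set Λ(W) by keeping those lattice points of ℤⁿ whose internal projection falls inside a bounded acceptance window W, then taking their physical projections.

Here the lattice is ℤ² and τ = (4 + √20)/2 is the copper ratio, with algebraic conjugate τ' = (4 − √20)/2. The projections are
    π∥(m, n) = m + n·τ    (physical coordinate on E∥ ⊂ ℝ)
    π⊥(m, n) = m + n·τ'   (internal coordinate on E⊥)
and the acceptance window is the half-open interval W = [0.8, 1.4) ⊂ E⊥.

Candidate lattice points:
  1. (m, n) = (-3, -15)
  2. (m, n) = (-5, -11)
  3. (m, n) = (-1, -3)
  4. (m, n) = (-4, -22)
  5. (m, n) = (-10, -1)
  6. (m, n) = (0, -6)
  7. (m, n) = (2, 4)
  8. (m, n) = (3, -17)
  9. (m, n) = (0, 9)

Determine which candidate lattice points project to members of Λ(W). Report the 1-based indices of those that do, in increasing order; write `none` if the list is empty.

4, 7

τ' = (4−√20)/2 ≈ -0.23607.
candidate 1: (m,n)=(-3,-15) → π∥ = -3-15·τ ≈ -66.54102, π⊥ = -3-15·τ' ≈ 0.54102 ∉ [0.8, 1.4) ⇒ out
candidate 2: (m,n)=(-5,-11) → π∥ = -5-11·τ ≈ -51.59675, π⊥ = -5-11·τ' ≈ -2.40325 ∉ [0.8, 1.4) ⇒ out
candidate 3: (m,n)=(-1,-3) → π∥ = -1-3·τ ≈ -13.70820, π⊥ = -1-3·τ' ≈ -0.29180 ∉ [0.8, 1.4) ⇒ out
candidate 4: (m,n)=(-4,-22) → π∥ = -4-22·τ ≈ -97.19350, π⊥ = -4-22·τ' ≈ 1.19350 ∈ [0.8, 1.4) ⇒ IN Λ
candidate 5: (m,n)=(-10,-1) → π∥ = -10-1·τ ≈ -14.23607, π⊥ = -10-1·τ' ≈ -9.76393 ∉ [0.8, 1.4) ⇒ out
candidate 6: (m,n)=(0,-6) → π∥ = 0-6·τ ≈ -25.41641, π⊥ = 0-6·τ' ≈ 1.41641 ∉ [0.8, 1.4) ⇒ out
candidate 7: (m,n)=(2,4) → π∥ = 2+4·τ ≈ 18.94427, π⊥ = 2+4·τ' ≈ 1.05573 ∈ [0.8, 1.4) ⇒ IN Λ
candidate 8: (m,n)=(3,-17) → π∥ = 3-17·τ ≈ -69.01316, π⊥ = 3-17·τ' ≈ 7.01316 ∉ [0.8, 1.4) ⇒ out
candidate 9: (m,n)=(0,9) → π∥ = 0+9·τ ≈ 38.12461, π⊥ = 0+9·τ' ≈ -2.12461 ∉ [0.8, 1.4) ⇒ out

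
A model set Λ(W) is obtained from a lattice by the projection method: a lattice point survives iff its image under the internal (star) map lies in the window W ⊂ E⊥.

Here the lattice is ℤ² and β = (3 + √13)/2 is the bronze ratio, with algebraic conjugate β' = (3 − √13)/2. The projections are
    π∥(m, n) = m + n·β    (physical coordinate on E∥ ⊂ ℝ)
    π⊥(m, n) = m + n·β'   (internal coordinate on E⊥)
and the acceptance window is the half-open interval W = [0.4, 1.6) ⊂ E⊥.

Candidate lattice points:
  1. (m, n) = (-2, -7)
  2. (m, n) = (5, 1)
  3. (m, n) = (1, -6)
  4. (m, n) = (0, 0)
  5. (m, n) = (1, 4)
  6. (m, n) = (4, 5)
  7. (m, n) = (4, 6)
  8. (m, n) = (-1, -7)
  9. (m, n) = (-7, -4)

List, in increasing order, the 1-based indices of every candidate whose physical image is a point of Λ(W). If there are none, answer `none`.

β' = (3−√13)/2 ≈ -0.302776.
[1] lift (-2,-7): star map gives 0.119429; window check 0.4 ≤ 0.119429 < 1.6 is false → out
[2] lift (5,1): star map gives 4.697224; window check 0.4 ≤ 4.697224 < 1.6 is false → out
[3] lift (1,-6): star map gives 2.816654; window check 0.4 ≤ 2.816654 < 1.6 is false → out
[4] lift (0,0): star map gives 0.000000; window check 0.4 ≤ 0.000000 < 1.6 is false → out
[5] lift (1,4): star map gives -0.211103; window check 0.4 ≤ -0.211103 < 1.6 is false → out
[6] lift (4,5): star map gives 2.486122; window check 0.4 ≤ 2.486122 < 1.6 is false → out
[7] lift (4,6): star map gives 2.183346; window check 0.4 ≤ 2.183346 < 1.6 is false → out
[8] lift (-1,-7): star map gives 1.119429; window check 0.4 ≤ 1.119429 < 1.6 is true → IN Λ
[9] lift (-7,-4): star map gives -5.788897; window check 0.4 ≤ -5.788897 < 1.6 is false → out

8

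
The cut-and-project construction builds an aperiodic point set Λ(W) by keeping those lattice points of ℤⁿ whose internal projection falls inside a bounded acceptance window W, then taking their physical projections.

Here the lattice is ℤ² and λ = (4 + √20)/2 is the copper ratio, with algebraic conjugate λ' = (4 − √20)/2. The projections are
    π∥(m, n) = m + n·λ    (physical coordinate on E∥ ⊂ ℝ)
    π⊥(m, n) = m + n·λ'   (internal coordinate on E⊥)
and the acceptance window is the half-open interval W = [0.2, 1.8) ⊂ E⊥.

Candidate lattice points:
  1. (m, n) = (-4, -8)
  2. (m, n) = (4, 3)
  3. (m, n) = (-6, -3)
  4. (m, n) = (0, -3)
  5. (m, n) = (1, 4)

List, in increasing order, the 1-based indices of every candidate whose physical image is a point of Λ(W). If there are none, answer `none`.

4

Numerically λ ≈ 4.2361 and λ' = −1/λ ≈ -0.2361.
candidate 1: (m,n)=(-4,-8) → π∥ = -4-8·λ ≈ -37.8885, π⊥ = -4-8·λ' ≈ -2.1115 ∉ [0.2, 1.8) ⇒ out
candidate 2: (m,n)=(4,3) → π∥ = 4+3·λ ≈ 16.7082, π⊥ = 4+3·λ' ≈ 3.2918 ∉ [0.2, 1.8) ⇒ out
candidate 3: (m,n)=(-6,-3) → π∥ = -6-3·λ ≈ -18.7082, π⊥ = -6-3·λ' ≈ -5.2918 ∉ [0.2, 1.8) ⇒ out
candidate 4: (m,n)=(0,-3) → π∥ = 0-3·λ ≈ -12.7082, π⊥ = 0-3·λ' ≈ 0.7082 ∈ [0.2, 1.8) ⇒ IN Λ
candidate 5: (m,n)=(1,4) → π∥ = 1+4·λ ≈ 17.9443, π⊥ = 1+4·λ' ≈ 0.0557 ∉ [0.2, 1.8) ⇒ out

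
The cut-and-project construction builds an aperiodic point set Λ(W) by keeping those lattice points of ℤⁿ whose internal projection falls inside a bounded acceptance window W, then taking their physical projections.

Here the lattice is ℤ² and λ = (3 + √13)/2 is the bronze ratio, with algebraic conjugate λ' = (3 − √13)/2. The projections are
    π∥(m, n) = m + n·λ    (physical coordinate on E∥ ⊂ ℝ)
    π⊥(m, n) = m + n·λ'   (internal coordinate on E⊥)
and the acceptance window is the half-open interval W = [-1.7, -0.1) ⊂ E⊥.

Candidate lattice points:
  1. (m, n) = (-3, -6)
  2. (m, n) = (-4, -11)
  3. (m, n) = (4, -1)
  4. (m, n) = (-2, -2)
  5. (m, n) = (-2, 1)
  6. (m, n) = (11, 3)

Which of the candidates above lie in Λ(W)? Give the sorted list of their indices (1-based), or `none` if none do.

λ' = (3−√13)/2 ≈ -0.302776.
[1] lift (-3,-6): star map gives -1.183346; window check -1.7 ≤ -1.183346 < -0.1 is true → IN Λ
[2] lift (-4,-11): star map gives -0.669468; window check -1.7 ≤ -0.669468 < -0.1 is true → IN Λ
[3] lift (4,-1): star map gives 4.302776; window check -1.7 ≤ 4.302776 < -0.1 is false → out
[4] lift (-2,-2): star map gives -1.394449; window check -1.7 ≤ -1.394449 < -0.1 is true → IN Λ
[5] lift (-2,1): star map gives -2.302776; window check -1.7 ≤ -2.302776 < -0.1 is false → out
[6] lift (11,3): star map gives 10.091673; window check -1.7 ≤ 10.091673 < -0.1 is false → out

1, 2, 4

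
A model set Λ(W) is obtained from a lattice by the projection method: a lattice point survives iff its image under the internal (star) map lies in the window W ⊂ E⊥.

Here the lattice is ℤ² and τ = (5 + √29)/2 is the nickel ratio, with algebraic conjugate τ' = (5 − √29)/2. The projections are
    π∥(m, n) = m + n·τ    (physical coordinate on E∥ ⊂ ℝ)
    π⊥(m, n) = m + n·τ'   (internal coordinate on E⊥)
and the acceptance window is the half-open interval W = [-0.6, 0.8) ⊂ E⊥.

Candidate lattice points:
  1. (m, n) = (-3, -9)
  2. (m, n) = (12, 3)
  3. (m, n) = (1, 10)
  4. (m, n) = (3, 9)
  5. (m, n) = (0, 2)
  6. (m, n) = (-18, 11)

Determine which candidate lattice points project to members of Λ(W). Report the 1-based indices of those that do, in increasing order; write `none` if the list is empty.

Numerically τ ≈ 5.19258 and τ' = −1/τ ≈ -0.19258.
candidate 1: (m,n)=(-3,-9) → π∥ = -3-9·τ ≈ -49.73324, π⊥ = -3-9·τ' ≈ -1.26676 ∉ [-0.6, 0.8) ⇒ out
candidate 2: (m,n)=(12,3) → π∥ = 12+3·τ ≈ 27.57775, π⊥ = 12+3·τ' ≈ 11.42225 ∉ [-0.6, 0.8) ⇒ out
candidate 3: (m,n)=(1,10) → π∥ = 1+10·τ ≈ 52.92582, π⊥ = 1+10·τ' ≈ -0.92582 ∉ [-0.6, 0.8) ⇒ out
candidate 4: (m,n)=(3,9) → π∥ = 3+9·τ ≈ 49.73324, π⊥ = 3+9·τ' ≈ 1.26676 ∉ [-0.6, 0.8) ⇒ out
candidate 5: (m,n)=(0,2) → π∥ = 0+2·τ ≈ 10.38516, π⊥ = 0+2·τ' ≈ -0.38516 ∈ [-0.6, 0.8) ⇒ IN Λ
candidate 6: (m,n)=(-18,11) → π∥ = -18+11·τ ≈ 39.11841, π⊥ = -18+11·τ' ≈ -20.11841 ∉ [-0.6, 0.8) ⇒ out

5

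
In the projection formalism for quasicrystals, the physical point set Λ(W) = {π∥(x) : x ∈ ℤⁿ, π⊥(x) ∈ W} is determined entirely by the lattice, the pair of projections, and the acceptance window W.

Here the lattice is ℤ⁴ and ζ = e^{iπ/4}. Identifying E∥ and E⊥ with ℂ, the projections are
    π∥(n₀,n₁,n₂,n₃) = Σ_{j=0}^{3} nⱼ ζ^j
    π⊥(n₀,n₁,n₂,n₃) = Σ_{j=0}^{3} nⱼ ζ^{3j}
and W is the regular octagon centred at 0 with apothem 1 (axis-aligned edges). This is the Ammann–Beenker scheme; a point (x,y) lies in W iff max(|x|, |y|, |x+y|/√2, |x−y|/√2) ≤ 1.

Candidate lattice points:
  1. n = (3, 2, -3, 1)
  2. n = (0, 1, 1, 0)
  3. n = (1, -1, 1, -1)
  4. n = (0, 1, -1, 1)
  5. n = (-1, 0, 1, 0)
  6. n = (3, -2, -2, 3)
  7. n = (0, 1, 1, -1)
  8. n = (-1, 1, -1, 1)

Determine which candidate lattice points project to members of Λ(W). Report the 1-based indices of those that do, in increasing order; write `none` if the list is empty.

2

With ζ = e^{iπ/4} the internal vectors are ζ^0,ζ^3,ζ^6,ζ^9.
#1 (3, 2, -3, 1): internal (2.292893, 5.121320); octagon support 5.242641 vs apothem 1 → ∉ W
#2 (0, 1, 1, 0): internal (-0.707107, -0.292893); octagon support 0.707107 vs apothem 1 → ∈ W
#3 (1, -1, 1, -1): internal (1.000000, -2.414214); octagon support 2.414214 vs apothem 1 → ∉ W
#4 (0, 1, -1, 1): internal (0.000000, 2.414214); octagon support 2.414214 vs apothem 1 → ∉ W
#5 (-1, 0, 1, 0): internal (-1.000000, -1.000000); octagon support 1.414214 vs apothem 1 → ∉ W
#6 (3, -2, -2, 3): internal (6.535534, 2.707107); octagon support 6.535534 vs apothem 1 → ∉ W
#7 (0, 1, 1, -1): internal (-1.414214, -1.000000); octagon support 1.707107 vs apothem 1 → ∉ W
#8 (-1, 1, -1, 1): internal (-1.000000, 2.414214); octagon support 2.414214 vs apothem 1 → ∉ W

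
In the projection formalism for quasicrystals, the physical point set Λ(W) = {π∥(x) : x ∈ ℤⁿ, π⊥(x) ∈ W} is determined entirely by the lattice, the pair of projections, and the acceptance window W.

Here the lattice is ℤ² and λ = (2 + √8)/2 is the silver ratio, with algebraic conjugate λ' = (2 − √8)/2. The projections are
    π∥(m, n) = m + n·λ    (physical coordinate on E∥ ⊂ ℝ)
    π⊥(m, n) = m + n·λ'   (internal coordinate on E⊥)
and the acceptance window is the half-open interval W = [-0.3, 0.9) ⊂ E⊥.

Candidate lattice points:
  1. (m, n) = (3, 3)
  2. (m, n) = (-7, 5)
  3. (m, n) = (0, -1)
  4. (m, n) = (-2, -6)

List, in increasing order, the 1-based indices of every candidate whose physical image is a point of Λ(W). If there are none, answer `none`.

3, 4

Numerically λ ≈ 2.4142 and λ' = −1/λ ≈ -0.4142.
[1] lift (3,3): star map gives 1.7574; window check -0.3 ≤ 1.7574 < 0.9 is false → out
[2] lift (-7,5): star map gives -9.0711; window check -0.3 ≤ -9.0711 < 0.9 is false → out
[3] lift (0,-1): star map gives 0.4142; window check -0.3 ≤ 0.4142 < 0.9 is true → IN Λ
[4] lift (-2,-6): star map gives 0.4853; window check -0.3 ≤ 0.4853 < 0.9 is true → IN Λ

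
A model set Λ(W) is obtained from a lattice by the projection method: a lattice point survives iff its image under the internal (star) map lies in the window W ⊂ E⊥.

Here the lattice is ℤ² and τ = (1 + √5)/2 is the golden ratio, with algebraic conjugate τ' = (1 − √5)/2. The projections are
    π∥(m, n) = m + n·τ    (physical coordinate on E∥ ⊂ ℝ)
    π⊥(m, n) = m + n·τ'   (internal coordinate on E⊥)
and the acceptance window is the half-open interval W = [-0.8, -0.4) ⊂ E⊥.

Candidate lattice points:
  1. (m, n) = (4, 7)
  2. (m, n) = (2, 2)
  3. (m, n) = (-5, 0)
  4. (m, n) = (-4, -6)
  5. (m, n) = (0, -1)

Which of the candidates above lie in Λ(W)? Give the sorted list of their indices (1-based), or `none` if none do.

Compute τ' = (1−√5)/2 = -0.6180, so π⊥(m,n) = m -0.6180·n.
candidate 1: (m,n)=(4,7) → π∥ = 4+7·τ ≈ 15.3262, π⊥ = 4+7·τ' ≈ -0.3262 ∉ [-0.8, -0.4) ⇒ out
candidate 2: (m,n)=(2,2) → π∥ = 2+2·τ ≈ 5.2361, π⊥ = 2+2·τ' ≈ 0.7639 ∉ [-0.8, -0.4) ⇒ out
candidate 3: (m,n)=(-5,0) → π∥ = -5+0·τ ≈ -5.0000, π⊥ = -5+0·τ' ≈ -5.0000 ∉ [-0.8, -0.4) ⇒ out
candidate 4: (m,n)=(-4,-6) → π∥ = -4-6·τ ≈ -13.7082, π⊥ = -4-6·τ' ≈ -0.2918 ∉ [-0.8, -0.4) ⇒ out
candidate 5: (m,n)=(0,-1) → π∥ = 0-1·τ ≈ -1.6180, π⊥ = 0-1·τ' ≈ 0.6180 ∉ [-0.8, -0.4) ⇒ out

none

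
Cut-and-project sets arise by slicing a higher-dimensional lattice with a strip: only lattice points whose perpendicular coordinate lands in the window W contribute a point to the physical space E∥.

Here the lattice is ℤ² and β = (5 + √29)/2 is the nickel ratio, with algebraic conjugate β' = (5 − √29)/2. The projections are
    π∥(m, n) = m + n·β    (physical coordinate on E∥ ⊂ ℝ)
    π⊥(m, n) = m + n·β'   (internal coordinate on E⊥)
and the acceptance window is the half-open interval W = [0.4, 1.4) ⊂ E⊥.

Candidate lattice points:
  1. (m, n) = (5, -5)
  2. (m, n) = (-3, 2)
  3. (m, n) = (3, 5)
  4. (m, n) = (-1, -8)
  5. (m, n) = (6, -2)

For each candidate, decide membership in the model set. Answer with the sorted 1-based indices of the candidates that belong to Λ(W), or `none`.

β' = (5−√29)/2 ≈ -0.192582.
[1] lift (5,-5): star map gives 5.962912; window check 0.4 ≤ 5.962912 < 1.4 is false → out
[2] lift (-3,2): star map gives -3.385165; window check 0.4 ≤ -3.385165 < 1.4 is false → out
[3] lift (3,5): star map gives 2.037088; window check 0.4 ≤ 2.037088 < 1.4 is false → out
[4] lift (-1,-8): star map gives 0.540659; window check 0.4 ≤ 0.540659 < 1.4 is true → IN Λ
[5] lift (6,-2): star map gives 6.385165; window check 0.4 ≤ 6.385165 < 1.4 is false → out

4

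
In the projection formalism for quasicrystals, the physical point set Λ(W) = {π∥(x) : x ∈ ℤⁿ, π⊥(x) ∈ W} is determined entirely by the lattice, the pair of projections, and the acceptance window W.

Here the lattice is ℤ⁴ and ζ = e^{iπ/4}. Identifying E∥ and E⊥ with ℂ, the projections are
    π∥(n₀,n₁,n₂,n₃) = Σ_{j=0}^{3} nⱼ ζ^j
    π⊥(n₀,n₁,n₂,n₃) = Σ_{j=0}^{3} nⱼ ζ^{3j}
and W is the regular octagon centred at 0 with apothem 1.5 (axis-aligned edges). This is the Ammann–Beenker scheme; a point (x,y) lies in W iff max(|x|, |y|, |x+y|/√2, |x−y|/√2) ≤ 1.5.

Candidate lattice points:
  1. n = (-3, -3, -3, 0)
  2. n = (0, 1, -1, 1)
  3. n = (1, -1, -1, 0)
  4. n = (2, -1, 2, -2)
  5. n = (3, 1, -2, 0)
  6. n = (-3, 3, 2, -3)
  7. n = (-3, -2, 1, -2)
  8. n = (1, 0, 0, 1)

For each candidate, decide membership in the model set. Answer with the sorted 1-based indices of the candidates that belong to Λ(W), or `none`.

1

With ζ = e^{iπ/4} the internal vectors are ζ^0,ζ^3,ζ^6,ζ^9.
#1 (-3, -3, -3, 0): internal (-0.878680, 0.878680); octagon support 1.242641 vs apothem 1.5 → ∈ W
#2 (0, 1, -1, 1): internal (0.000000, 2.414214); octagon support 2.414214 vs apothem 1.5 → ∉ W
#3 (1, -1, -1, 0): internal (1.707107, 0.292893); octagon support 1.707107 vs apothem 1.5 → ∉ W
#4 (2, -1, 2, -2): internal (1.292893, -4.121320); octagon support 4.121320 vs apothem 1.5 → ∉ W
#5 (3, 1, -2, 0): internal (2.292893, 2.707107); octagon support 3.535534 vs apothem 1.5 → ∉ W
#6 (-3, 3, 2, -3): internal (-7.242641, -2.000000); octagon support 7.242641 vs apothem 1.5 → ∉ W
#7 (-3, -2, 1, -2): internal (-3.000000, -3.828427); octagon support 4.828427 vs apothem 1.5 → ∉ W
#8 (1, 0, 0, 1): internal (1.707107, 0.707107); octagon support 1.707107 vs apothem 1.5 → ∉ W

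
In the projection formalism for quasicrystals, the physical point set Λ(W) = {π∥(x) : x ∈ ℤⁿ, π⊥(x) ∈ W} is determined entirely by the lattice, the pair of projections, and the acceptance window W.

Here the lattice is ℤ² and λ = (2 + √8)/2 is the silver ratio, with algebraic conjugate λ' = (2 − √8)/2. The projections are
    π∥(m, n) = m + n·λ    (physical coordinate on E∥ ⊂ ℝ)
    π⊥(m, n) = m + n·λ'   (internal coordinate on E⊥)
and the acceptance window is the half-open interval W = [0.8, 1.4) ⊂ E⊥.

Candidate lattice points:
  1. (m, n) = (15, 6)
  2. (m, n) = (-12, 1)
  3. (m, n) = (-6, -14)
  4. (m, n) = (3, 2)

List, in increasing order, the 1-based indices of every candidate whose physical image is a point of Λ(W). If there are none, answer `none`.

none

Compute λ' = (2−√8)/2 = -0.4142, so π⊥(m,n) = m -0.4142·n.
candidate 1: (m,n)=(15,6) → π∥ = 15+6·λ ≈ 29.4853, π⊥ = 15+6·λ' ≈ 12.5147 ∉ [0.8, 1.4) ⇒ out
candidate 2: (m,n)=(-12,1) → π∥ = -12+1·λ ≈ -9.5858, π⊥ = -12+1·λ' ≈ -12.4142 ∉ [0.8, 1.4) ⇒ out
candidate 3: (m,n)=(-6,-14) → π∥ = -6-14·λ ≈ -39.7990, π⊥ = -6-14·λ' ≈ -0.2010 ∉ [0.8, 1.4) ⇒ out
candidate 4: (m,n)=(3,2) → π∥ = 3+2·λ ≈ 7.8284, π⊥ = 3+2·λ' ≈ 2.1716 ∉ [0.8, 1.4) ⇒ out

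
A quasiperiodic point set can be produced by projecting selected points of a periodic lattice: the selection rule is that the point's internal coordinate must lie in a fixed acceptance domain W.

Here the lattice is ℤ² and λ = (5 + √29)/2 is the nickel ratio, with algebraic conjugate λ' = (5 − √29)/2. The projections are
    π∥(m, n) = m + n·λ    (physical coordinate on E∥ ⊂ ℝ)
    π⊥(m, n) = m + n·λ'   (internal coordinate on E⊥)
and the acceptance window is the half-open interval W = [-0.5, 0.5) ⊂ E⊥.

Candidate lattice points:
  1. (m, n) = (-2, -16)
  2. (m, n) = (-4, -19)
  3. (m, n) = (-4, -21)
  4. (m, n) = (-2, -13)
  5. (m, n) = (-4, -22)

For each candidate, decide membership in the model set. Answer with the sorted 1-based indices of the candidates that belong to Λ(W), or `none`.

Numerically λ ≈ 5.192582 and λ' = −1/λ ≈ -0.192582.
[1] lift (-2,-16): star map gives 1.081318; window check -0.5 ≤ 1.081318 < 0.5 is false → out
[2] lift (-4,-19): star map gives -0.340934; window check -0.5 ≤ -0.340934 < 0.5 is true → IN Λ
[3] lift (-4,-21): star map gives 0.044230; window check -0.5 ≤ 0.044230 < 0.5 is true → IN Λ
[4] lift (-2,-13): star map gives 0.503571; window check -0.5 ≤ 0.503571 < 0.5 is false → out
[5] lift (-4,-22): star map gives 0.236813; window check -0.5 ≤ 0.236813 < 0.5 is true → IN Λ

2, 3, 5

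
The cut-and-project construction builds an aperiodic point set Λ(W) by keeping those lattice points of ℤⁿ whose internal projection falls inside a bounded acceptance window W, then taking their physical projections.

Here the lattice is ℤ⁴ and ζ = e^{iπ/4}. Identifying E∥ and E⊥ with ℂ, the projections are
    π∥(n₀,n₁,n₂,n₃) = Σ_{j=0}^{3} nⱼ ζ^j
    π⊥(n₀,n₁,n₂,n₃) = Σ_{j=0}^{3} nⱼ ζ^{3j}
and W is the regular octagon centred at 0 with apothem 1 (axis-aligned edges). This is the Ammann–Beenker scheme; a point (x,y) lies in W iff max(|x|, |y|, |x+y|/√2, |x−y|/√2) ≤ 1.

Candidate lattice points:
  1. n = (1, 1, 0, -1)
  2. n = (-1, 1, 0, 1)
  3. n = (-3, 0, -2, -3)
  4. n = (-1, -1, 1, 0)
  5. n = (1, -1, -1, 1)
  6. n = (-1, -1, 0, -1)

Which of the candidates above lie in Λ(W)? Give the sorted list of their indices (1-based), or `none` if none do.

Internal map: ζ^{3j} for j=0..3 gives (1,0), (−√2/2,√2/2), (0,−1), (√2/2,√2/2).
candidate 1: n = (1, 1, 0, -1) → π⊥ ≈ (-0.414214, +0.000000); max(|x|,|y|,|x±y|/√2) = 0.414214 ≤ 1 ⇒ ∈ W
candidate 2: n = (-1, 1, 0, 1) → π⊥ ≈ (-1.000000, +1.414214); max(|x|,|y|,|x±y|/√2) = 1.707107 > 1 ⇒ ∉ W
candidate 3: n = (-3, 0, -2, -3) → π⊥ ≈ (-5.121320, -0.121320); max(|x|,|y|,|x±y|/√2) = 5.121320 > 1 ⇒ ∉ W
candidate 4: n = (-1, -1, 1, 0) → π⊥ ≈ (-0.292893, -1.707107); max(|x|,|y|,|x±y|/√2) = 1.707107 > 1 ⇒ ∉ W
candidate 5: n = (1, -1, -1, 1) → π⊥ ≈ (+2.414214, +1.000000); max(|x|,|y|,|x±y|/√2) = 2.414214 > 1 ⇒ ∉ W
candidate 6: n = (-1, -1, 0, -1) → π⊥ ≈ (-1.000000, -1.414214); max(|x|,|y|,|x±y|/√2) = 1.707107 > 1 ⇒ ∉ W

1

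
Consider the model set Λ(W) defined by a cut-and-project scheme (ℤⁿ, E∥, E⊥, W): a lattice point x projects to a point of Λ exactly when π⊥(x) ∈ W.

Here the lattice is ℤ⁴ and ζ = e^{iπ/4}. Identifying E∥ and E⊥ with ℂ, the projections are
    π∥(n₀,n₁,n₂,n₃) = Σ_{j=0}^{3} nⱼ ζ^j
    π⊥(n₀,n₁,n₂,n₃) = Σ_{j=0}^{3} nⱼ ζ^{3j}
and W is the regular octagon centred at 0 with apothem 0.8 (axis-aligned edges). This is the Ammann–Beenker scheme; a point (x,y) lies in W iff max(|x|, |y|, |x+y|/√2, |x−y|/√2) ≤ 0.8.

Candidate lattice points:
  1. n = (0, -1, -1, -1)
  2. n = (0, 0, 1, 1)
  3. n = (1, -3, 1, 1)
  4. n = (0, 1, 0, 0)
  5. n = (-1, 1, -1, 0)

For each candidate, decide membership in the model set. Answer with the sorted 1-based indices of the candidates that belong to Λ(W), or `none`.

Internal map: ζ^{3j} for j=0..3 gives (1,0), (−√2/2,√2/2), (0,−1), (√2/2,√2/2).
candidate 1: n = (0, -1, -1, -1) → π⊥ ≈ (+0.00000, -0.41421); max(|x|,|y|,|x±y|/√2) = 0.41421 ≤ 0.8 ⇒ ∈ W
candidate 2: n = (0, 0, 1, 1) → π⊥ ≈ (+0.70711, -0.29289); max(|x|,|y|,|x±y|/√2) = 0.70711 ≤ 0.8 ⇒ ∈ W
candidate 3: n = (1, -3, 1, 1) → π⊥ ≈ (+3.82843, -2.41421); max(|x|,|y|,|x±y|/√2) = 4.41421 > 0.8 ⇒ ∉ W
candidate 4: n = (0, 1, 0, 0) → π⊥ ≈ (-0.70711, +0.70711); max(|x|,|y|,|x±y|/√2) = 1.00000 > 0.8 ⇒ ∉ W
candidate 5: n = (-1, 1, -1, 0) → π⊥ ≈ (-1.70711, +1.70711); max(|x|,|y|,|x±y|/√2) = 2.41421 > 0.8 ⇒ ∉ W

1, 2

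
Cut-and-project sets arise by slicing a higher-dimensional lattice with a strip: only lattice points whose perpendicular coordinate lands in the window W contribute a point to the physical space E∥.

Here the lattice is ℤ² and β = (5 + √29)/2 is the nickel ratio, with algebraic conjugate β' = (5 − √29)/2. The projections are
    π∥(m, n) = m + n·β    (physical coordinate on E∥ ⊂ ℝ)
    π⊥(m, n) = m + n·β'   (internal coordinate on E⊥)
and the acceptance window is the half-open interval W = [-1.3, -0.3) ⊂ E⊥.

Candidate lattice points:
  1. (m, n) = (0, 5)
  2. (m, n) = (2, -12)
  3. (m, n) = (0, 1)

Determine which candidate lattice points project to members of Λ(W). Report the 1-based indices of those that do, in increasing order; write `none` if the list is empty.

1

β' = (5−√29)/2 ≈ -0.1926.
candidate 1: (m,n)=(0,5) → π∥ = 0+5·β ≈ 25.9629, π⊥ = 0+5·β' ≈ -0.9629 ∈ [-1.3, -0.3) ⇒ IN Λ
candidate 2: (m,n)=(2,-12) → π∥ = 2-12·β ≈ -60.3110, π⊥ = 2-12·β' ≈ 4.3110 ∉ [-1.3, -0.3) ⇒ out
candidate 3: (m,n)=(0,1) → π∥ = 0+1·β ≈ 5.1926, π⊥ = 0+1·β' ≈ -0.1926 ∉ [-1.3, -0.3) ⇒ out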